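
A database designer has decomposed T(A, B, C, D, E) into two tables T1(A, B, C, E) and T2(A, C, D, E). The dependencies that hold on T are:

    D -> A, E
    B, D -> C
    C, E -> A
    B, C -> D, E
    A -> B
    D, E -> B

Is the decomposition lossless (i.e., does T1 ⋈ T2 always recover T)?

Common attributes: T1 ∩ T2 = {A, C, E}.
Closure of {A, C, E}: A → B applies, adding B; B, C → D, E applies, adding D. So (A, C, E)⁺ = {A, B, C, D, E}.
This closure contains every attribute of T1, so T1 ∩ T2 → T1. The join is lossless.

Yes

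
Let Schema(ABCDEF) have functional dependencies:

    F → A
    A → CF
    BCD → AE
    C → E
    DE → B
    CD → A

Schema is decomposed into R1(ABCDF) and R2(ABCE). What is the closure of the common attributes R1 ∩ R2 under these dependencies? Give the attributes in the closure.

ABCEF

R1 ∩ R2 = {ABC}.
A → CF applies, adding F
C → E applies, adding E
Closure: {ABCEF}.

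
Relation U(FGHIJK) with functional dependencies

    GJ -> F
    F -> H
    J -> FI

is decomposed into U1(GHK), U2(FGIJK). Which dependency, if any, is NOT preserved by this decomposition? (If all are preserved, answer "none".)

F -> H

Check F → H: no single fragment contains all of {FH}, and the restricted closure of {F} across the fragments never reaches {H}.
GJ → F is preserved.
J → FI is preserved.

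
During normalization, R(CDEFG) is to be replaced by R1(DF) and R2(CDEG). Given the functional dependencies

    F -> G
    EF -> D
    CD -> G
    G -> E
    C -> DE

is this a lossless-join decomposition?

Common attributes: R1 ∩ R2 = {D}.
No dependency enlarges {D}, so (D)⁺ = {D}.
The closure contains neither all of R1 = {DF} nor all of R2 = {CDEG}, so the common attributes are not a superkey of either fragment. The join is lossy.

No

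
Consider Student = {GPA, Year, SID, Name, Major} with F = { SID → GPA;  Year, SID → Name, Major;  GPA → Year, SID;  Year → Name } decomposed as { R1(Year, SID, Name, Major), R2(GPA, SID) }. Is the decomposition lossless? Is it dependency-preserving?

Lossless test: (SID)⁺ = {GPA, Year, SID, Name, Major}, which contains all of one fragment — lossless.
Dependency preservation: GPA → Year, SID is not contained in any single fragment, but the restricted closure of its left-hand side across the fragments still reaches the right-hand side; the remaining FDs each lie inside some fragment. All dependencies are preserved.

lossless and dependency-preserving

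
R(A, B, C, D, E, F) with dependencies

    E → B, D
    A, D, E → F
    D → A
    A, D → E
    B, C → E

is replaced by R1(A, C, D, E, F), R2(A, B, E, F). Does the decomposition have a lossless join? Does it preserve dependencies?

Lossless test: (A, E, F)⁺ = {A, B, D, E, F}, which contains all of one fragment — lossless.
Dependency preservation: the restricted closure of {B, C} across the fragments never reaches {E}, so B, C → E cannot be enforced without a join — not preserved.

lossless but not dependency-preserving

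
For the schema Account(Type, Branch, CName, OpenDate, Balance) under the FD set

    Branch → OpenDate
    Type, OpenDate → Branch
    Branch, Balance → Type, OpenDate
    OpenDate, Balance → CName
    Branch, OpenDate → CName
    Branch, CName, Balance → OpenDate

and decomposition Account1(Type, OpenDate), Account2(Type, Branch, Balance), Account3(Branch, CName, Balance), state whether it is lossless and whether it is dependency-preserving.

lossy and not dependency-preserving

Lossless test (chase): Rows 2 and 3 agree on Branch; apply Branch→OpenDate and equate their OpenDate entries. Rows 2 and 3 agree on Branch, Balance; apply Branch, Balance→Type, OpenDate and equate their Type, OpenDate entries. Rows 2 and 3 agree on OpenDate, Balance; apply OpenDate, Balance→CName and equate their CName entries. No row becomes fully distinguished — the join is lossy.
Dependency preservation: the restricted closure of {Branch} across the fragments never reaches {OpenDate}, so Branch → OpenDate cannot be enforced without a join — not preserved.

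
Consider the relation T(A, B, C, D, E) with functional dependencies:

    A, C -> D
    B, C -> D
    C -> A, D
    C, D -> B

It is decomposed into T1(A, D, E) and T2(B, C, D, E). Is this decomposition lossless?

No

Common attributes: T1 ∩ T2 = {D, E}.
No dependency enlarges {D, E}, so (D, E)⁺ = {D, E}.
The closure contains neither all of T1 = {A, D, E} nor all of T2 = {B, C, D, E}, so the common attributes are not a superkey of either fragment. The join is lossy.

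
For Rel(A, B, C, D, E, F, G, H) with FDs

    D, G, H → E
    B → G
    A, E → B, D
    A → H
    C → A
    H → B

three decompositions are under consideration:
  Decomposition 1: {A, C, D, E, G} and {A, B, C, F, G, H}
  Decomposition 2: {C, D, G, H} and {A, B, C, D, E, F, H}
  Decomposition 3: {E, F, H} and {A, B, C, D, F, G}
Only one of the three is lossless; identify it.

Decomposition 2

Decomposition 1: common = {A, C, G}, closure = {A, B, C, G, H} → lossy.
Decomposition 2: common = {C, D, H}, closure = {A, B, C, D, E, G, H} → lossless.
Decomposition 3: common = {F}, closure = {F} → lossy.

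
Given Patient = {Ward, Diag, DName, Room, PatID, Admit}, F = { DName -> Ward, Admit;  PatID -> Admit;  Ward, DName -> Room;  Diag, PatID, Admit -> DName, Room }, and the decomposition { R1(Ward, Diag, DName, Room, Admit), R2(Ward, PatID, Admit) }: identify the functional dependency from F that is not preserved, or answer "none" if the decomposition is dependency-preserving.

Check Diag, PatID, Admit → DName, Room: no single fragment contains all of {Diag, DName, Room, PatID, Admit}, and the restricted closure of {Diag, PatID, Admit} across the fragments never reaches {DName, Room}.
DName → Ward, Admit is preserved.
PatID → Admit is preserved.
Ward, DName → Room is preserved.

Diag, PatID, Admit -> DName, Room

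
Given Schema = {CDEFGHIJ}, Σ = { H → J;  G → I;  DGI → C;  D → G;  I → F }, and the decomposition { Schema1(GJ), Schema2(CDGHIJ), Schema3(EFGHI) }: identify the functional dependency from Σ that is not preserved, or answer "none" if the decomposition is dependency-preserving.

none

H → J lies within Schema2.
G → I lies within Schema2.
DGI → C lies within Schema2.
D → G lies within Schema2.
I → F lies within Schema3.
Every dependency is enforceable on the fragments, so the decomposition is dependency-preserving.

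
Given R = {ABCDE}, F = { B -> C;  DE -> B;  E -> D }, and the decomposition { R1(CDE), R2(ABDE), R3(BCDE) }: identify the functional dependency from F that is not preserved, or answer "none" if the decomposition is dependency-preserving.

B → C lies within R3.
DE → B lies within R2.
E → D lies within R1.
Every dependency is enforceable on the fragments, so the decomposition is dependency-preserving.

none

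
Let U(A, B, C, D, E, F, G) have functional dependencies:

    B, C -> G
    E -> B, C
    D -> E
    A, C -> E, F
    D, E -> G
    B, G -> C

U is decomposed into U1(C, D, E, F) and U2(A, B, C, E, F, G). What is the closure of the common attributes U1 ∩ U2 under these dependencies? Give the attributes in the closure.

B, C, E, F, G

U1 ∩ U2 = {C, E, F}.
E → B, C applies, adding B
B, C → G applies, adding G
Closure: {B, C, E, F, G}.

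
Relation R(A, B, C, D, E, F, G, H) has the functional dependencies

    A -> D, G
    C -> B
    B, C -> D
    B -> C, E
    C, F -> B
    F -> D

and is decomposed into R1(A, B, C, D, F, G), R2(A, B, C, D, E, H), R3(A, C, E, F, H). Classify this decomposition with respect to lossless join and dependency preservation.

Lossless test (chase): Rows 1 and 2 agree on A; apply A→D, G and equate their D, G entries. Rows 1 and 3 agree on A; apply A→D, G and equate their D, G entries. Rows 1 and 3 agree on C; apply C→B and equate their B entries. Rows 1 and 2 agree on B; apply B→C, E and equate their C, E entries. Row 3 is now all distinguished symbols — the join is lossless.
Dependency preservation: every FD's attributes lie within a single fragment, so each can be enforced locally — preserved.

lossless and dependency-preserving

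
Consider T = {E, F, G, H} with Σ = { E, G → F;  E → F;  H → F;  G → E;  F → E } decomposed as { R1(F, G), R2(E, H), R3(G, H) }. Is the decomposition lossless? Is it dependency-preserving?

lossless but not dependency-preserving

Lossless test (chase): Rows 2 and 3 agree on H; apply H→F and equate their F entries. Rows 1 and 3 agree on G; apply G→E and equate their E entries. Rows 2 and 3 agree on F; apply F→E and equate their E entries. Rows 1 and 3 agree on E, G; apply E, G→F and equate their F entries. Row 3 is now all distinguished symbols — the join is lossless.
Dependency preservation: the restricted closure of {E} across the fragments never reaches {F}, so E → F cannot be enforced without a join — not preserved.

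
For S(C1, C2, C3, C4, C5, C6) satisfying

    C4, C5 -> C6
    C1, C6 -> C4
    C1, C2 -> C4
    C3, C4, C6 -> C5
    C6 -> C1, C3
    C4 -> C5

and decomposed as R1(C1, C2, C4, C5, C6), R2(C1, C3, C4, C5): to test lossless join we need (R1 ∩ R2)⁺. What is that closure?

C1, C3, C4, C5, C6

R1 ∩ R2 = {C1, C4, C5}.
C4, C5 → C6 applies, adding C6
C6 → C1, C3 applies, adding C3
Closure: {C1, C3, C4, C5, C6}.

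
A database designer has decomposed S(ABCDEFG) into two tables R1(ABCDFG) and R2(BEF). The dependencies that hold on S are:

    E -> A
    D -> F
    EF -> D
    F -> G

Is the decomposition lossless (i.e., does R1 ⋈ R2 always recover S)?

No

Common attributes: R1 ∩ R2 = {BF}.
Closure of {BF}: F → G applies, adding G. So (BF)⁺ = {BFG}.
The closure contains neither all of R1 = {ABCDFG} nor all of R2 = {BEF}, so the common attributes are not a superkey of either fragment. The join is lossy.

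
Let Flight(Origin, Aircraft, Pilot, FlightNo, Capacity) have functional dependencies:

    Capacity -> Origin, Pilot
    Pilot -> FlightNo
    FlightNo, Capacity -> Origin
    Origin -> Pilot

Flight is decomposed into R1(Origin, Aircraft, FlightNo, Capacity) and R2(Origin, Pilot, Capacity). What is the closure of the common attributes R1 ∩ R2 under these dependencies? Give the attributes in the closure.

R1 ∩ R2 = {Origin, Capacity}.
Capacity → Origin, Pilot applies, adding Pilot
Pilot → FlightNo applies, adding FlightNo
Closure: {Origin, Pilot, FlightNo, Capacity}.

Origin, Pilot, FlightNo, Capacity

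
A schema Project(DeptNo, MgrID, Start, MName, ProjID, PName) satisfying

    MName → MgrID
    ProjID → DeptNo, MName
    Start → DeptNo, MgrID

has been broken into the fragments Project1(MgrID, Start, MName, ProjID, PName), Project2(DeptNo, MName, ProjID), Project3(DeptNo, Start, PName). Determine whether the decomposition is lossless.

Yes

Chase test. Columns are DeptNo, MgrID, Start, MName, ProjID, PName; row i has aⱼ where attribute j ∈ Projecti, else bᵢⱼ.
Initial tableau (one row per fragment):
  row 1: b11 a2 a3 a4 a5 a6
  row 2: a1 b22 b23 a4 a5 b26
  row 3: a1 b32 a3 b34 b35 a6
Rows 1 and 2 agree on MName; apply MName→MgrID and equate their MgrID entries.
Rows 1 and 2 agree on ProjID; apply ProjID→DeptNo, MName and equate their DeptNo, MName entries.
Rows 1 and 3 agree on Start; apply Start→DeptNo, MgrID and equate their DeptNo, MgrID entries.
Row 1 is now all distinguished symbols — the join is lossless.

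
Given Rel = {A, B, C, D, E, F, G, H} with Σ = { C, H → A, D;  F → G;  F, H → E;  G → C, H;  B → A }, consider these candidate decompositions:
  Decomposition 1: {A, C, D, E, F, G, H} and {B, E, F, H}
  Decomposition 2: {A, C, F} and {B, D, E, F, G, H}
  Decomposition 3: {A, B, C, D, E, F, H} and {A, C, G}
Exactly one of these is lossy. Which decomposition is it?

Decomposition 3

Decomposition 1: common = {E, F, H}, closure = {A, C, D, E, F, G, H} → lossless.
Decomposition 2: common = {F}, closure = {A, C, D, E, F, G, H} → lossless.
Decomposition 3: common = {A, C}, closure = {A, C} → lossy.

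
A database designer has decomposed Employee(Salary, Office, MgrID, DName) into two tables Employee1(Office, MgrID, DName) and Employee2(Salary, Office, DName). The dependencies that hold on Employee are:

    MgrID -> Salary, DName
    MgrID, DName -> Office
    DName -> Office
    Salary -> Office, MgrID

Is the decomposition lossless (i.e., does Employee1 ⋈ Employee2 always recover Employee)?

Common attributes: Employee1 ∩ Employee2 = {Office, DName}.
No dependency enlarges {Office, DName}, so (Office, DName)⁺ = {Office, DName}.
The closure contains neither all of Employee1 = {Office, MgrID, DName} nor all of Employee2 = {Salary, Office, DName}, so the common attributes are not a superkey of either fragment. The join is lossy.

No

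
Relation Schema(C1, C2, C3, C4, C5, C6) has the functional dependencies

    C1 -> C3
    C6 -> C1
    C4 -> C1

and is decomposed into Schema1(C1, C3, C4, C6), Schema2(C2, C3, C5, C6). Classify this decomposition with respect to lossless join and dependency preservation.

lossy but dependency-preserving

Lossless test: (C3, C6)⁺ = {C1, C3, C6}, which is a superkey of neither fragment — lossy.
Dependency preservation: every FD's attributes lie within a single fragment, so each can be enforced locally — preserved.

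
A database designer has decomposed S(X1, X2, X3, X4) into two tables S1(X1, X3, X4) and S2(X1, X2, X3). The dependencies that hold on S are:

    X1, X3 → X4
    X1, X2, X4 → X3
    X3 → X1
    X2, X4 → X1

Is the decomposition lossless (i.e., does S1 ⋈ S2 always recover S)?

Common attributes: S1 ∩ S2 = {X1, X3}.
Closure of {X1, X3}: X1, X3 → X4 applies, adding X4. So (X1, X3)⁺ = {X1, X3, X4}.
This closure contains every attribute of S1, so S1 ∩ S2 → S1. The join is lossless.

Yes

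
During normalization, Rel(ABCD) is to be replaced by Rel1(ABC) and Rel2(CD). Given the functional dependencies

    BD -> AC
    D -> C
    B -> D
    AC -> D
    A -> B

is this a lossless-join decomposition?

Common attributes: Rel1 ∩ Rel2 = {C}.
No dependency enlarges {C}, so (C)⁺ = {C}.
The closure contains neither all of Rel1 = {ABC} nor all of Rel2 = {CD}, so the common attributes are not a superkey of either fragment. The join is lossy.

No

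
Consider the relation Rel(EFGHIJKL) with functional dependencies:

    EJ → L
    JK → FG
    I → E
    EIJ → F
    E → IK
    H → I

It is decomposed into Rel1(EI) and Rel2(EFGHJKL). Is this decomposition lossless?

Common attributes: Rel1 ∩ Rel2 = {E}.
Closure of {E}: E → IK applies, adding IK. So (E)⁺ = {EIK}.
This closure contains every attribute of Rel1, so Rel1 ∩ Rel2 → Rel1. The join is lossless.

Yes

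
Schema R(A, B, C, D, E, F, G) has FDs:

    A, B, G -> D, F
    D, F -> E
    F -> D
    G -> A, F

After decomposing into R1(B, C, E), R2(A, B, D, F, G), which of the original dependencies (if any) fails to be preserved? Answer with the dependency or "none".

D, F -> E

Check D, F → E: no single fragment contains all of {D, E, F}, and the restricted closure of {D, F} across the fragments never reaches {E}.
A, B, G → D, F is preserved.
F → D is preserved.
G → A, F is preserved.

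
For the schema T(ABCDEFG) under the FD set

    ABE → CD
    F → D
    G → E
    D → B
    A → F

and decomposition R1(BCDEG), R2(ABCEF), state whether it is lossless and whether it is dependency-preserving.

Lossless test: (BCE)⁺ = {BCE}, which is a superkey of neither fragment — lossy.
Dependency preservation: the restricted closure of {ABE} across the fragments never reaches {CD}, so ABE → CD cannot be enforced without a join — not preserved.

lossy and not dependency-preserving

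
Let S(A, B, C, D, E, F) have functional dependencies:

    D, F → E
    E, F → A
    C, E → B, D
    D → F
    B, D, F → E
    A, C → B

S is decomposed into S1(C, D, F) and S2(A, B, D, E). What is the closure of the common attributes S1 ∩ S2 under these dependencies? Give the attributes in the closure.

S1 ∩ S2 = {D}.
D → F applies, adding F
D, F → E applies, adding E
E, F → A applies, adding A
Closure: {A, D, E, F}.

A, D, E, F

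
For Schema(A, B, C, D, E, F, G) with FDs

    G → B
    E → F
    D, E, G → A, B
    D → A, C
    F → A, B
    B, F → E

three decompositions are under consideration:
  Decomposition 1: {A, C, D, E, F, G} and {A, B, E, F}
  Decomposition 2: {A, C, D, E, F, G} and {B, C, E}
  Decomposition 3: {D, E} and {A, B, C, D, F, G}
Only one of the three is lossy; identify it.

Decomposition 1: common = {A, E, F}, closure = {A, B, E, F} → lossless.
Decomposition 2: common = {C, E}, closure = {A, B, C, E, F} → lossless.
Decomposition 3: common = {D}, closure = {A, C, D} → lossy.

Decomposition 3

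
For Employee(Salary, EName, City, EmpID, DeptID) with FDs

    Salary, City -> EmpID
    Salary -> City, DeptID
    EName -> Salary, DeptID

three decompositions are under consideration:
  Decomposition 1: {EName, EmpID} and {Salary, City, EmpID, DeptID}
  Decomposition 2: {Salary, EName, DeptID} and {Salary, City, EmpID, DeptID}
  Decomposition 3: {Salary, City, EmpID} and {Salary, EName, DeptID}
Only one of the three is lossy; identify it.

Decomposition 1

Decomposition 1: common = {EmpID}, closure = {EmpID} → lossy.
Decomposition 2: common = {Salary, DeptID}, closure = {Salary, City, EmpID, DeptID} → lossless.
Decomposition 3: common = {Salary}, closure = {Salary, City, EmpID, DeptID} → lossless.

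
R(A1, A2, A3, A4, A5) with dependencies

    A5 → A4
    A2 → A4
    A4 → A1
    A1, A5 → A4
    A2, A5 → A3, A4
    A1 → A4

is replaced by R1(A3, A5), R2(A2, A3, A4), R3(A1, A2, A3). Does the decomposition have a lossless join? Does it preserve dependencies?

Lossless test (chase): Rows 2 and 3 agree on A2; apply A2→A4 and equate their A4 entries. Rows 2 and 3 agree on A4; apply A4→A1 and equate their A1 entries. No row becomes fully distinguished — the join is lossy.
Dependency preservation: the restricted closure of {A5} across the fragments never reaches {A4}, so A5 → A4 cannot be enforced without a join — not preserved.

lossy and not dependency-preserving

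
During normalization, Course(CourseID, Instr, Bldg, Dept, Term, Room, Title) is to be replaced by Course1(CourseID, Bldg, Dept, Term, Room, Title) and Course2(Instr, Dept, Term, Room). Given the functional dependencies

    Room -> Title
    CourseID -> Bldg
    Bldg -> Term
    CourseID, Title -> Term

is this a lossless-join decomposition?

No

Common attributes: Course1 ∩ Course2 = {Dept, Term, Room}.
Closure of {Dept, Term, Room}: Room → Title applies, adding Title. So (Dept, Term, Room)⁺ = {Dept, Term, Room, Title}.
The closure contains neither all of Course1 = {CourseID, Bldg, Dept, Term, Room, Title} nor all of Course2 = {Instr, Dept, Term, Room}, so the common attributes are not a superkey of either fragment. The join is lossy.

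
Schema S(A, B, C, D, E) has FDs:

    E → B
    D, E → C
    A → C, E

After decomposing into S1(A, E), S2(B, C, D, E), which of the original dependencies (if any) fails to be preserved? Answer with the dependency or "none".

A → C, E

Check A → C, E: no single fragment contains all of {A, C, E}, and the restricted closure of {A} across the fragments never reaches {C, E}.
E → B is preserved.
D, E → C is preserved.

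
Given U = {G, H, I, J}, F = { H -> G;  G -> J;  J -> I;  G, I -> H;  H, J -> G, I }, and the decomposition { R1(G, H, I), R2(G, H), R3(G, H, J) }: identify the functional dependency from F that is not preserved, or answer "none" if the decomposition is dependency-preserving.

J -> I

Check J → I: no single fragment contains all of {I, J}, and the restricted closure of {J} across the fragments never reaches {I}.
H → G is preserved.
G → J is preserved.
G, I → H is preserved.
H, J → G, I is preserved.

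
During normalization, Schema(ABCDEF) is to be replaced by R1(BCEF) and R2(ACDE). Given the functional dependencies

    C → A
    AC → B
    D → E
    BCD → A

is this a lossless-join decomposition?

Common attributes: R1 ∩ R2 = {CE}.
Closure of {CE}: C → A applies, adding A; AC → B applies, adding B. So (CE)⁺ = {ABCE}.
The closure contains neither all of R1 = {BCEF} nor all of R2 = {ACDE}, so the common attributes are not a superkey of either fragment. The join is lossy.

No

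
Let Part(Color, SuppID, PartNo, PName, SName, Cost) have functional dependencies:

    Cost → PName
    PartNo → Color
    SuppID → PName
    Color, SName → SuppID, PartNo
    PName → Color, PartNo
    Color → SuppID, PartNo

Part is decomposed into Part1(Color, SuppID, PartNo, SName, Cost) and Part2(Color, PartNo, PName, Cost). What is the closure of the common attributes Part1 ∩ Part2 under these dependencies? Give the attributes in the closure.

Color, SuppID, PartNo, PName, Cost

Part1 ∩ Part2 = {Color, PartNo, Cost}.
Cost → PName applies, adding PName
Color → SuppID, PartNo applies, adding SuppID
Closure: {Color, SuppID, PartNo, PName, Cost}.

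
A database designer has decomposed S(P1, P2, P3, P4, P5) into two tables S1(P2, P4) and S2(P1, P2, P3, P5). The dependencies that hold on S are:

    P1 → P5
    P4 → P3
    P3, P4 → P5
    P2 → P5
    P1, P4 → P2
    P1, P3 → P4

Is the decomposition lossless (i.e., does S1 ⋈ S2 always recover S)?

Common attributes: S1 ∩ S2 = {P2}.
Closure of {P2}: P2 → P5 applies, adding P5. So (P2)⁺ = {P2, P5}.
The closure contains neither all of S1 = {P2, P4} nor all of S2 = {P1, P2, P3, P5}, so the common attributes are not a superkey of either fragment. The join is lossy.

No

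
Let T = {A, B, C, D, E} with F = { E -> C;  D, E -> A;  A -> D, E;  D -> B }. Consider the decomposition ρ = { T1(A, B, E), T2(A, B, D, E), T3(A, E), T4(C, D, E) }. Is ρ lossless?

Yes

Chase test. Columns are A, B, C, D, E; row i has aⱼ where attribute j ∈ Ti, else bᵢⱼ.
Initial tableau (one row per fragment):
  row 1: a1 a2 b13 b14 a5
  row 2: a1 a2 b23 a4 a5
  row 3: a1 b32 b33 b34 a5
  row 4: b41 b42 a3 a4 a5
Rows 1 and 2 agree on E; apply E→C and equate their C entries.
Rows 1 and 3 agree on E; apply E→C and equate their C entries.
Rows 1 and 4 agree on E; apply E→C and equate their C entries.
Rows 2 and 4 agree on D, E; apply D, E→A and equate their A entries.
Rows 1 and 2 agree on A; apply A→D, E and equate their D, E entries.
Rows 1 and 3 agree on A; apply A→D, E and equate their D, E entries.
Rows 1 and 3 agree on D; apply D→B and equate their B entries.
Rows 1 and 4 agree on D; apply D→B and equate their B entries.
Row 1 is now all distinguished symbols — the join is lossless.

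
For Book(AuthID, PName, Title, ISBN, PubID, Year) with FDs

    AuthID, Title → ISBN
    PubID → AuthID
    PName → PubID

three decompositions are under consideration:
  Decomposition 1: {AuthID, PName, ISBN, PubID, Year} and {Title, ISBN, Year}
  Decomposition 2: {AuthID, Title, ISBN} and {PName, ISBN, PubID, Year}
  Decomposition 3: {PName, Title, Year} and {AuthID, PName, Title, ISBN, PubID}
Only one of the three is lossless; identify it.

Decomposition 3

Decomposition 1: common = {ISBN, Year}, closure = {ISBN, Year} → lossy.
Decomposition 2: common = {ISBN}, closure = {ISBN} → lossy.
Decomposition 3: common = {PName, Title}, closure = {AuthID, PName, Title, ISBN, PubID} → lossless.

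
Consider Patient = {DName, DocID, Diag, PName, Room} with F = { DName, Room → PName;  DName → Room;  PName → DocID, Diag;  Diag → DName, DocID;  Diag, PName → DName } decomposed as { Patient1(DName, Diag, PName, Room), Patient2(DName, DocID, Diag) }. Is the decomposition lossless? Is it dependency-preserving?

Lossless test: (DName, Diag)⁺ = {DName, DocID, Diag, PName, Room}, which contains all of one fragment — lossless.
Dependency preservation: PName → DocID, Diag is not contained in any single fragment, but the restricted closure of its left-hand side across the fragments still reaches the right-hand side; the remaining FDs each lie inside some fragment. All dependencies are preserved.

lossless and dependency-preserving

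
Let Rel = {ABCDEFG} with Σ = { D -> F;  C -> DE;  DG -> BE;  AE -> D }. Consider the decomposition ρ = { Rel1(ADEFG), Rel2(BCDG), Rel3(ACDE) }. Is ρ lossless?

No

Chase test. Columns are ABCDEFG; row i has aⱼ where attribute j ∈ Reli, else bᵢⱼ.
Initial tableau (one row per fragment):
  row 1: a1 b12 b13 a4 a5 a6 a7
  row 2: b21 a2 a3 a4 b25 b26 a7
  row 3: a1 b32 a3 a4 a5 b36 b37
Rows 1 and 2 agree on D; apply D→F and equate their F entries.
Rows 1 and 3 agree on D; apply D→F and equate their F entries.
Rows 2 and 3 agree on C; apply C→DE and equate their DE entries.
Rows 1 and 2 agree on DG; apply DG→BE and equate their BE entries.
No row becomes fully distinguished — the join is lossy.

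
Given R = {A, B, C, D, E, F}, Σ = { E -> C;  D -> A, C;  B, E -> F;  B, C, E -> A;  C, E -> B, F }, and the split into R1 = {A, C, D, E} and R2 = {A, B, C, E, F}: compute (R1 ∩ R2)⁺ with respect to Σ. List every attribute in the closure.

A, B, C, E, F

R1 ∩ R2 = {A, C, E}.
C, E → B, F applies, adding B, F
Closure: {A, B, C, E, F}.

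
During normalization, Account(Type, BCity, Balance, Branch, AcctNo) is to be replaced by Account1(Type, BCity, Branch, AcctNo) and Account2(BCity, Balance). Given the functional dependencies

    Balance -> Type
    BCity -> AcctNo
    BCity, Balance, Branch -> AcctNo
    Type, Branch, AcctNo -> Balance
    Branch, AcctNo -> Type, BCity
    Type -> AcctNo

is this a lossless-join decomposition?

No

Common attributes: Account1 ∩ Account2 = {BCity}.
Closure of {BCity}: BCity → AcctNo applies, adding AcctNo. So (BCity)⁺ = {BCity, AcctNo}.
The closure contains neither all of Account1 = {Type, BCity, Branch, AcctNo} nor all of Account2 = {BCity, Balance}, so the common attributes are not a superkey of either fragment. The join is lossy.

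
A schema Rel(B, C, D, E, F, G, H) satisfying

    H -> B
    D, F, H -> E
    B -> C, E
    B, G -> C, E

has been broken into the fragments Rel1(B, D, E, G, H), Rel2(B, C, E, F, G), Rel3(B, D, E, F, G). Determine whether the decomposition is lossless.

No

Chase test. Columns are B, C, D, E, F, G, H; row i has aⱼ where attribute j ∈ Reli, else bᵢⱼ.
Initial tableau (one row per fragment):
  row 1: a1 b12 a3 a4 b15 a6 a7
  row 2: a1 a2 b23 a4 a5 a6 b27
  row 3: a1 b32 a3 a4 a5 a6 b37
Rows 1 and 2 agree on B; apply B→C, E and equate their C, E entries.
Rows 1 and 3 agree on B; apply B→C, E and equate their C, E entries.
No row becomes fully distinguished — the join is lossy.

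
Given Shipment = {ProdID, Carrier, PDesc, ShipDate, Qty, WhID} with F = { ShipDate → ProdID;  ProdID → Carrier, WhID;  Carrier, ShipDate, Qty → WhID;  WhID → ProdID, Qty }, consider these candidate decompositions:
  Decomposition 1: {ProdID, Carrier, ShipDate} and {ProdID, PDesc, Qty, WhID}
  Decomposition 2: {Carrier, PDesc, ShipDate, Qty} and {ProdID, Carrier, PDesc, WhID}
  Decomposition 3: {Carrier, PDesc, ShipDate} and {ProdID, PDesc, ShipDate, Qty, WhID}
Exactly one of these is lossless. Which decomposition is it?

Decomposition 1: common = {ProdID}, closure = {ProdID, Carrier, Qty, WhID} → lossy.
Decomposition 2: common = {Carrier, PDesc}, closure = {Carrier, PDesc} → lossy.
Decomposition 3: common = {PDesc, ShipDate}, closure = {ProdID, Carrier, PDesc, ShipDate, Qty, WhID} → lossless.

Decomposition 3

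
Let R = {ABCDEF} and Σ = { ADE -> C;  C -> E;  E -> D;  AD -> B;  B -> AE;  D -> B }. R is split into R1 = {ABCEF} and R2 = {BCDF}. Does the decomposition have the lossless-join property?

Common attributes: R1 ∩ R2 = {BCF}.
Closure of {BCF}: C → E applies, adding E; E → D applies, adding D; B → AE applies, adding A. So (BCF)⁺ = {ABCDEF}.
This closure contains every attribute of R1, so R1 ∩ R2 → R1. The join is lossless.

Yes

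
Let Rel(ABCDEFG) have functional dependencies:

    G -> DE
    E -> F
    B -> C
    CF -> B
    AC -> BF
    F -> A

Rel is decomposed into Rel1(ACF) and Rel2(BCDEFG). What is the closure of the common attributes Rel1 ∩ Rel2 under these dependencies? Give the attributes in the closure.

Rel1 ∩ Rel2 = {CF}.
CF → B applies, adding B
F → A applies, adding A
Closure: {ABCF}.

ABCF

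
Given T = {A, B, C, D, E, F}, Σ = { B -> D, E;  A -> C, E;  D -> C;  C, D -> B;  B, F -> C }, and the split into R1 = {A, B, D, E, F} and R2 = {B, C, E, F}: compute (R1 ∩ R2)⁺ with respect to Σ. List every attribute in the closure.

B, C, D, E, F

R1 ∩ R2 = {B, E, F}.
B → D, E applies, adding D
D → C applies, adding C
Closure: {B, C, D, E, F}.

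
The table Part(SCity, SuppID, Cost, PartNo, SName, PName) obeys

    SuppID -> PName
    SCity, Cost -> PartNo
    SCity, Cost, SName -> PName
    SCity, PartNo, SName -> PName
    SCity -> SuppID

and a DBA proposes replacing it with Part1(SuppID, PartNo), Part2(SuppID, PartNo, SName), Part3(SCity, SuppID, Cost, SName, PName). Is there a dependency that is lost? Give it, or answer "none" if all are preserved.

Check SCity, Cost → PartNo: no single fragment contains all of {SCity, Cost, PartNo}, and the restricted closure of {SCity, Cost} across the fragments never reaches {PartNo}.
SuppID → PName is preserved.
SCity, Cost, SName → PName is preserved.
SCity, PartNo, SName → PName is preserved.
SCity → SuppID is preserved.

SCity, Cost -> PartNo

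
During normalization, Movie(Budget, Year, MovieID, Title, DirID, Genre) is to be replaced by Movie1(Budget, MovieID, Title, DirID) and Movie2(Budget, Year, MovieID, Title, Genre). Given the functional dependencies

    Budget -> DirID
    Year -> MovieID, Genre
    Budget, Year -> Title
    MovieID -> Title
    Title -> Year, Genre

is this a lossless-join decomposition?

Yes

Common attributes: Movie1 ∩ Movie2 = {Budget, MovieID, Title}.
Closure of {Budget, MovieID, Title}: Budget → DirID applies, adding DirID; Title → Year, Genre applies, adding Year, Genre. So (Budget, MovieID, Title)⁺ = {Budget, Year, MovieID, Title, DirID, Genre}.
This closure contains every attribute of Movie1, so Movie1 ∩ Movie2 → Movie1. The join is lossless.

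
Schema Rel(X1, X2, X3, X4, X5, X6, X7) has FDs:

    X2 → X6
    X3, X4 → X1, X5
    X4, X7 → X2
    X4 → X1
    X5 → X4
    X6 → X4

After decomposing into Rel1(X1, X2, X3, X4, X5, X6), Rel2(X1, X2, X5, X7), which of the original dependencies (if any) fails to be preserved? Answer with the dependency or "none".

X4, X7 → X2

Check X4, X7 → X2: no single fragment contains all of {X2, X4, X7}, and the restricted closure of {X4, X7} across the fragments never reaches {X2}.
X2 → X6 is preserved.
X3, X4 → X1, X5 is preserved.
X4 → X1 is preserved.
X5 → X4 is preserved.
X6 → X4 is preserved.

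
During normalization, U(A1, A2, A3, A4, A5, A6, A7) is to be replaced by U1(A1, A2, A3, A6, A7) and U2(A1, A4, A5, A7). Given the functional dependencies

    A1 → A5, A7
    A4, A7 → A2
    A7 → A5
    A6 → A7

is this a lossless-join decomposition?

No

Common attributes: U1 ∩ U2 = {A1, A7}.
Closure of {A1, A7}: A1 → A5, A7 applies, adding A5. So (A1, A7)⁺ = {A1, A5, A7}.
The closure contains neither all of U1 = {A1, A2, A3, A6, A7} nor all of U2 = {A1, A4, A5, A7}, so the common attributes are not a superkey of either fragment. The join is lossy.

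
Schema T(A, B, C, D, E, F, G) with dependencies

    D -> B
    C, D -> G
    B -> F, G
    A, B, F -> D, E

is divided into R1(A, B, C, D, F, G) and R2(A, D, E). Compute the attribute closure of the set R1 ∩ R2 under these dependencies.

A, B, D, E, F, G

R1 ∩ R2 = {A, D}.
D → B applies, adding B
B → F, G applies, adding F, G
A, B, F → D, E applies, adding E
Closure: {A, B, D, E, F, G}.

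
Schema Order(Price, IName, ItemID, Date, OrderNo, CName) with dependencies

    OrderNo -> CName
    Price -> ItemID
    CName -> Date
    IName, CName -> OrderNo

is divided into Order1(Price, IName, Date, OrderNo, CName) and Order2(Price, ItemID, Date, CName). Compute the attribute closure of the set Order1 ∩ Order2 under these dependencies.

Price, ItemID, Date, CName

Order1 ∩ Order2 = {Price, Date, CName}.
Price → ItemID applies, adding ItemID
Closure: {Price, ItemID, Date, CName}.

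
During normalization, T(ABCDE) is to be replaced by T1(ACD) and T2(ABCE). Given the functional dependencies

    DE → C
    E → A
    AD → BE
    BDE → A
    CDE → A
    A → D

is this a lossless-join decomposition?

Common attributes: T1 ∩ T2 = {AC}.
Closure of {AC}: A → D applies, adding D; AD → BE applies, adding BE. So (AC)⁺ = {ABCDE}.
This closure contains every attribute of T1, so T1 ∩ T2 → T1. The join is lossless.

Yes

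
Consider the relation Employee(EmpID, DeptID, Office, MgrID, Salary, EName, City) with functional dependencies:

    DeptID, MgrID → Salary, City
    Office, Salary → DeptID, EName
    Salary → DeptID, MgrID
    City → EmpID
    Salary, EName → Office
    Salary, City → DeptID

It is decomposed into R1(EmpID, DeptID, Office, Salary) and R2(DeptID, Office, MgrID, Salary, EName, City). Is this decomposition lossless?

Yes

Common attributes: R1 ∩ R2 = {DeptID, Office, Salary}.
Closure of {DeptID, Office, Salary}: Office, Salary → DeptID, EName applies, adding EName; Salary → DeptID, MgrID applies, adding MgrID; DeptID, MgrID → Salary, City applies, adding City; City → EmpID applies, adding EmpID. So (DeptID, Office, Salary)⁺ = {EmpID, DeptID, Office, MgrID, Salary, EName, City}.
This closure contains every attribute of R1, so R1 ∩ R2 → R1. The join is lossless.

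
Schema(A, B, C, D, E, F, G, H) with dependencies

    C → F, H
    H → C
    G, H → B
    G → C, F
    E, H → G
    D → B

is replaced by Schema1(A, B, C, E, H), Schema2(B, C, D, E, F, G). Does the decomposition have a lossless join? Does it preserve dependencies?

Lossless test: (B, C, E)⁺ = {B, C, E, F, G, H}, which is a superkey of neither fragment — lossy.
Dependency preservation: C → F, H; G, H → B; E, H → G are not contained in any single fragment, but the restricted closure of each left-hand side across the fragments still reaches the right-hand side; the remaining FDs each lie inside some fragment. All dependencies are preserved.

lossy but dependency-preserving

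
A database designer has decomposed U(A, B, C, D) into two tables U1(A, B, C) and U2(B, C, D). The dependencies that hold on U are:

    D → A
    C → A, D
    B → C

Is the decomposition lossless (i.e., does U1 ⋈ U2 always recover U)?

Common attributes: U1 ∩ U2 = {B, C}.
Closure of {B, C}: C → A, D applies, adding A, D. So (B, C)⁺ = {A, B, C, D}.
This closure contains every attribute of U1, so U1 ∩ U2 → U1. The join is lossless.

Yes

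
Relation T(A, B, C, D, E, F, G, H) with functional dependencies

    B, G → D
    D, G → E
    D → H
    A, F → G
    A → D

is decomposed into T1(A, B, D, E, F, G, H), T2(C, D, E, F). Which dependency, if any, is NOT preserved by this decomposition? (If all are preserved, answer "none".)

B, G → D lies within T1.
D, G → E lies within T1.
D → H lies within T1.
A, F → G lies within T1.
A → D lies within T1.
Every dependency is enforceable on the fragments, so the decomposition is dependency-preserving.

none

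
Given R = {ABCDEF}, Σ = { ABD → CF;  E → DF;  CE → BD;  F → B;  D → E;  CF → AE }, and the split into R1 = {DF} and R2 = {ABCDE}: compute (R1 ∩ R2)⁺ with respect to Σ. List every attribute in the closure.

BDEF

R1 ∩ R2 = {D}.
D → E applies, adding E
E → DF applies, adding F
F → B applies, adding B
Closure: {BDEF}.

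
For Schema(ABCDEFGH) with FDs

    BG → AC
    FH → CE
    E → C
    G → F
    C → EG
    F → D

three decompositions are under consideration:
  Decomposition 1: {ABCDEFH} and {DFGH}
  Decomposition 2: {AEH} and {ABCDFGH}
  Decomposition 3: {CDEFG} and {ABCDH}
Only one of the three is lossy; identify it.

Decomposition 1: common = {DFH}, closure = {CDEFGH} → lossless.
Decomposition 2: common = {AH}, closure = {AH} → lossy.
Decomposition 3: common = {CD}, closure = {CDEFG} → lossless.

Decomposition 2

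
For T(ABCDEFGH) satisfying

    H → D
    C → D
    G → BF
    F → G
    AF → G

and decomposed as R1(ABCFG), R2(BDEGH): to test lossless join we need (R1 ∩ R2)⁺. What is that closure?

BFG

R1 ∩ R2 = {BG}.
G → BF applies, adding F
Closure: {BFG}.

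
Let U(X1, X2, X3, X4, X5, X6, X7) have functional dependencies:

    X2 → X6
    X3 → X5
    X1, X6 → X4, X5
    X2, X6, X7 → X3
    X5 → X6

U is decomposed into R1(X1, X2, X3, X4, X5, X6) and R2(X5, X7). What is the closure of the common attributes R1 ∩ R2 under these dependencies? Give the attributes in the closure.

R1 ∩ R2 = {X5}.
X5 → X6 applies, adding X6
Closure: {X5, X6}.

X5, X6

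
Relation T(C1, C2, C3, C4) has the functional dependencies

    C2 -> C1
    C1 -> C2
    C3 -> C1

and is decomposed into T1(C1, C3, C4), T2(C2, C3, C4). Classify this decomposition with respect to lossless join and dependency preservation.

Lossless test: (C3, C4)⁺ = {C1, C2, C3, C4}, which contains all of one fragment — lossless.
Dependency preservation: the restricted closure of {C2} across the fragments never reaches {C1}, so C2 → C1 cannot be enforced without a join — not preserved.

lossless but not dependency-preserving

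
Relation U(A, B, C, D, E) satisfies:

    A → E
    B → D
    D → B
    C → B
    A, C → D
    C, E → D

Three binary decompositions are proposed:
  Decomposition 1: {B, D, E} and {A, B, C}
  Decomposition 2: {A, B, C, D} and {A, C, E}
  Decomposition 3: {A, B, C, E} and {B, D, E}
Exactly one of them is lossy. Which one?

Decomposition 1

Decomposition 1: common = {B}, closure = {B, D} → lossy.
Decomposition 2: common = {A, C}, closure = {A, B, C, D, E} → lossless.
Decomposition 3: common = {B, E}, closure = {B, D, E} → lossless.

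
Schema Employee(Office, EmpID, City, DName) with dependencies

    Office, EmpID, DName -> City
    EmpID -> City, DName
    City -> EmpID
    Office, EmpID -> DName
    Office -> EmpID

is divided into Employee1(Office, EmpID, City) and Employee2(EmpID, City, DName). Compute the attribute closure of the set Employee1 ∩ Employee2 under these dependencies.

EmpID, City, DName

Employee1 ∩ Employee2 = {EmpID, City}.
EmpID → City, DName applies, adding DName
Closure: {EmpID, City, DName}.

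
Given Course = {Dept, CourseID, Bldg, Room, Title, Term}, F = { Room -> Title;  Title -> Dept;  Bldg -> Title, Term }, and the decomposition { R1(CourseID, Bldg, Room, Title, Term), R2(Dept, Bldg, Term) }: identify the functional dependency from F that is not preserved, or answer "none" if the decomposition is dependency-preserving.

Check Title → Dept: no single fragment contains all of {Dept, Title}, and the restricted closure of {Title} across the fragments never reaches {Dept}.
Room → Title is preserved.
Bldg → Title, Term is preserved.

Title -> Dept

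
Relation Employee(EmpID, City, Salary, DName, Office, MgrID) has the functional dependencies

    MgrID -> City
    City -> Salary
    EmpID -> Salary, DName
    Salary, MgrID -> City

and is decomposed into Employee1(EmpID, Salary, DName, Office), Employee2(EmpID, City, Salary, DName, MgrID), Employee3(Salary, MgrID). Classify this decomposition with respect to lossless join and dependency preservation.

Lossless test (chase): Rows 2 and 3 agree on MgrID; apply MgrID→City and equate their City entries. No row becomes fully distinguished — the join is lossy.
Dependency preservation: every FD's attributes lie within a single fragment, so each can be enforced locally — preserved.

lossy but dependency-preserving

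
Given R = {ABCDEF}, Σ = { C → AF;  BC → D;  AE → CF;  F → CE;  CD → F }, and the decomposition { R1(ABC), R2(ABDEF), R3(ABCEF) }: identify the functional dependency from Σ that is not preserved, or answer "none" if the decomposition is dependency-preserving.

C → AF lies within R3.
BC → D: restricted closure across fragments reaches D.
AE → CF lies within R3.
F → CE lies within R3.
CD → F: restricted closure across fragments reaches F.
Every dependency is enforceable on the fragments, so the decomposition is dependency-preserving.

none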